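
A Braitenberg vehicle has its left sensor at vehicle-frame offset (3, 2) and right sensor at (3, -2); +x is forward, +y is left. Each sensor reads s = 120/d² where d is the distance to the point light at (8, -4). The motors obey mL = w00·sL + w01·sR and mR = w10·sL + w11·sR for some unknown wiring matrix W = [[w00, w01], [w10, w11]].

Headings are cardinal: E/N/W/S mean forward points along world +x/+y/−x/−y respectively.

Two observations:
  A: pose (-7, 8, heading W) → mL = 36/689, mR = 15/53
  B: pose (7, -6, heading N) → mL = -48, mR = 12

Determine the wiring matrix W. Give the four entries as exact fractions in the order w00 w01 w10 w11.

1 -1 1 0

obs A: pose=(-7,8,W) → sL=15/53, sR=3/13, mL=36/689, mR=15/53
obs B: pose=(7,-6,N) → sL=12, sR=60, mL=-48, mR=12
sensor matrix S = [[15/53, 3/13], [12, 60]]; det S = 9792/689
solve [mL_A; mL_B] = S·[w00; w01] and [mR_A; mR_B] = S·[w10; w11]:
  w00 = 1, w01 = -1, w10 = 1, w11 = 0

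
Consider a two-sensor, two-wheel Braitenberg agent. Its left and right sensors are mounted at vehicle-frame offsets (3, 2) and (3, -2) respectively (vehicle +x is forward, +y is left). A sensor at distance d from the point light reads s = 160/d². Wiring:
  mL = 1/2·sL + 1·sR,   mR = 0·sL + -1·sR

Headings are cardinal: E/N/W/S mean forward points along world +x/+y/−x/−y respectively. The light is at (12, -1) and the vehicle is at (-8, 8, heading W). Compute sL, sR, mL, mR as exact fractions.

left sensor world pos  = (-11, 6); dL² = 578
right sensor world pos = (-11, 10); dR² = 650
sL = 160/578 = 80/289
sR = 160/650 = 16/65
mL = 1/2·sL + 1·sR = 7224/18785
mR = 0·sL + -1·sR = -16/65

80/289 16/65 7224/18785 -16/65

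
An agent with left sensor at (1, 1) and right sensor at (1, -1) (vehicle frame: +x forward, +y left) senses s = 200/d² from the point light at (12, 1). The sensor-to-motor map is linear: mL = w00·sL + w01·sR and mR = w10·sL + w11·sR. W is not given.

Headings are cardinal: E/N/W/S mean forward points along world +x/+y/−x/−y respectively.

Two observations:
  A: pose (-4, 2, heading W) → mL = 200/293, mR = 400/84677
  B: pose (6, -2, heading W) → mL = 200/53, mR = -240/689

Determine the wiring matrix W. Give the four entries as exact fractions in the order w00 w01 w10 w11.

obs A: pose=(-4,2,W) → sL=200/289, sR=200/293, mL=200/293, mR=400/84677
obs B: pose=(6,-2,W) → sL=40/13, sR=200/53, mL=200/53, mR=-240/689
sensor matrix S = [[200/289, 200/293], [40/13, 200/53]]; det S = 29824000/58342453
solve [mL_A; mL_B] = S·[w00; w01] and [mR_A; mR_B] = S·[w10; w11]:
  w00 = 0, w01 = 1, w10 = 1/2, w11 = -1/2

0 1 1/2 -1/2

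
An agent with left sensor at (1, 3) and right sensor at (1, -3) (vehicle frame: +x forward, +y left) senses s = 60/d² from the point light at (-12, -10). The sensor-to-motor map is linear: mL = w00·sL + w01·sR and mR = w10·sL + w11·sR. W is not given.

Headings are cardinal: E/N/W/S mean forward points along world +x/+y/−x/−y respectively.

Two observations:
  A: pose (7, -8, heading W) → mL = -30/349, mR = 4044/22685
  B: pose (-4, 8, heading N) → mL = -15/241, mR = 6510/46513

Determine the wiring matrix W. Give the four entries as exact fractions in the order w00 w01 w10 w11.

0 -1/2 1/2 1/2

obs A: pose=(7,-8,W) → sL=12/65, sR=60/349, mL=-30/349, mR=4044/22685
obs B: pose=(-4,8,N) → sL=30/193, sR=30/241, mL=-15/241, mR=6510/46513
sensor matrix S = [[12/65, 60/349], [30/193, 30/241]]; det S = -789696/211029481
solve [mL_A; mL_B] = S·[w00; w01] and [mR_A; mR_B] = S·[w10; w11]:
  w00 = 0, w01 = -1/2, w10 = 1/2, w11 = 1/2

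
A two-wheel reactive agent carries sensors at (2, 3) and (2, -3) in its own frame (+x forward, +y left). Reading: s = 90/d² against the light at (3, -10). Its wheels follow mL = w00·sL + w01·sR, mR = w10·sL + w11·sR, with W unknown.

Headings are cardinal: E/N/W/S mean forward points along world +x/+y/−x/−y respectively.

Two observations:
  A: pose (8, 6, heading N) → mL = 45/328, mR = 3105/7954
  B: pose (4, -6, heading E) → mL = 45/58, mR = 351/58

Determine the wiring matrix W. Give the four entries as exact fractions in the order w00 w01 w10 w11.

1/2 0 1 1/2

obs A: pose=(8,6,N) → sL=45/164, sR=45/194, mL=45/328, mR=3105/7954
obs B: pose=(4,-6,E) → sL=45/29, sR=9, mL=45/58, mR=351/58
sensor matrix S = [[45/164, 45/194], [45/29, 9]]; det S = 973215/461332
solve [mL_A; mL_B] = S·[w00; w01] and [mR_A; mR_B] = S·[w10; w11]:
  w00 = 1/2, w01 = 0, w10 = 1, w11 = 1/2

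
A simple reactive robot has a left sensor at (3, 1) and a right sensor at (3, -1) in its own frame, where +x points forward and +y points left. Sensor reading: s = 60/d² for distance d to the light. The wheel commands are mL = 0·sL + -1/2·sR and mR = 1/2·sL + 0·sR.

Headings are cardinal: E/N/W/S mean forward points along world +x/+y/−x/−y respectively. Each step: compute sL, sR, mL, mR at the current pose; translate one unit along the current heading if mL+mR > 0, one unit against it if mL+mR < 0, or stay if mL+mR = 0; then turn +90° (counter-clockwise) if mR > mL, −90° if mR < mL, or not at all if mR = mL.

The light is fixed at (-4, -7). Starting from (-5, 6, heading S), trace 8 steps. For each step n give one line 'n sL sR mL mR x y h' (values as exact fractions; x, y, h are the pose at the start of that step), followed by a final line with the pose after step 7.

0 3/5 15/26 -15/52 3/10 -5 6 S
1 60/173 12/25 -6/25 30/173 -5 5 E
2 10/39 30/113 -15/113 5/39 -6 5 N
3 12/25 60/169 -30/169 6/25 -6 4 W
4 15/17 3/4 -3/8 15/34 -7 4 S
5 60/121 20/27 -10/27 30/121 -7 3 E
6 30/97 30/89 -15/89 15/97 -8 3 N
7 60/113 60/149 -30/149 30/113 -8 2 W
final -9 2 S

n=0: pose=(-5,6,S); sL=3/5, sR=15/26; mL=-15/52, mR=3/10; mL+mR=3/260 → advance +1; mR−mL=153/260 → turn +1·90°
n=1: pose=(-5,5,E); sL=60/173, sR=12/25; mL=-6/25, mR=30/173; mL+mR=-288/4325 → advance -1; mR−mL=1788/4325 → turn +1·90°
n=2: pose=(-6,5,N); sL=10/39, sR=30/113; mL=-15/113, mR=5/39; mL+mR=-20/4407 → advance -1; mR−mL=1150/4407 → turn +1·90°
n=3: pose=(-6,4,W); sL=12/25, sR=60/169; mL=-30/169, mR=6/25; mL+mR=264/4225 → advance +1; mR−mL=1764/4225 → turn +1·90°
n=4: pose=(-7,4,S); sL=15/17, sR=3/4; mL=-3/8, mR=15/34; mL+mR=9/136 → advance +1; mR−mL=111/136 → turn +1·90°
n=5: pose=(-7,3,E); sL=60/121, sR=20/27; mL=-10/27, mR=30/121; mL+mR=-400/3267 → advance -1; mR−mL=2020/3267 → turn +1·90°
n=6: pose=(-8,3,N); sL=30/97, sR=30/89; mL=-15/89, mR=15/97; mL+mR=-120/8633 → advance -1; mR−mL=2790/8633 → turn +1·90°
n=7: pose=(-8,2,W); sL=60/113, sR=60/149; mL=-30/149, mR=30/113; mL+mR=1080/16837 → advance +1; mR−mL=7860/16837 → turn +1·90°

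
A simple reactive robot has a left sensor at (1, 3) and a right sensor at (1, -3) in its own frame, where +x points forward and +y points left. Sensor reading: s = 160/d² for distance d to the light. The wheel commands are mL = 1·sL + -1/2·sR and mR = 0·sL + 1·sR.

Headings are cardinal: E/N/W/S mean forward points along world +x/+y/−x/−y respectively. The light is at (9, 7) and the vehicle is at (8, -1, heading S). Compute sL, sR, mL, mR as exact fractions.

left sensor world pos  = (11, -2); dL² = 85
right sensor world pos = (5, -2); dR² = 97
sL = 160/85 = 32/17
sR = 160/97 = 160/97
mL = 1·sL + -1/2·sR = 1744/1649
mR = 0·sL + 1·sR = 160/97

32/17 160/97 1744/1649 160/97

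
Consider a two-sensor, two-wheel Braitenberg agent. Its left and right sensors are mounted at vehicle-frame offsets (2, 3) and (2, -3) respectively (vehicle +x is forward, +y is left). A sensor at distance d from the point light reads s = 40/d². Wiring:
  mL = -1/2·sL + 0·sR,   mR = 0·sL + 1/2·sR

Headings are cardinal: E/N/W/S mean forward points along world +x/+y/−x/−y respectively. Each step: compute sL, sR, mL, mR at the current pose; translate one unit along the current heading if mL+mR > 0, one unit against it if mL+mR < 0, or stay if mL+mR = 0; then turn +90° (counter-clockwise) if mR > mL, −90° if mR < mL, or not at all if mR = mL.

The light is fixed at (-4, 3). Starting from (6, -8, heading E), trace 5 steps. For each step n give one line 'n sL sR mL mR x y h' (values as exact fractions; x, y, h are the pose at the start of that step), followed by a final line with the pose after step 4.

0 5/26 2/17 -5/52 1/17 6 -8 E
1 40/117 8/45 -20/117 4/45 5 -8 N
2 20/137 4/13 -10/137 2/13 5 -9 W
3 40/317 40/221 -20/317 20/221 4 -9 S
4 1/5 10/89 -1/10 5/89 4 -10 E
final 3 -10 N

n=0: pose=(6,-8,E); sL=5/26, sR=2/17; mL=-5/52, mR=1/17; mL+mR=-33/884 → advance -1; mR−mL=137/884 → turn +1·90°
n=1: pose=(5,-8,N); sL=40/117, sR=8/45; mL=-20/117, mR=4/45; mL+mR=-16/195 → advance -1; mR−mL=152/585 → turn +1·90°
n=2: pose=(5,-9,W); sL=20/137, sR=4/13; mL=-10/137, mR=2/13; mL+mR=144/1781 → advance +1; mR−mL=404/1781 → turn +1·90°
n=3: pose=(4,-9,S); sL=40/317, sR=40/221; mL=-20/317, mR=20/221; mL+mR=1920/70057 → advance +1; mR−mL=10760/70057 → turn +1·90°
n=4: pose=(4,-10,E); sL=1/5, sR=10/89; mL=-1/10, mR=5/89; mL+mR=-39/890 → advance -1; mR−mL=139/890 → turn +1·90°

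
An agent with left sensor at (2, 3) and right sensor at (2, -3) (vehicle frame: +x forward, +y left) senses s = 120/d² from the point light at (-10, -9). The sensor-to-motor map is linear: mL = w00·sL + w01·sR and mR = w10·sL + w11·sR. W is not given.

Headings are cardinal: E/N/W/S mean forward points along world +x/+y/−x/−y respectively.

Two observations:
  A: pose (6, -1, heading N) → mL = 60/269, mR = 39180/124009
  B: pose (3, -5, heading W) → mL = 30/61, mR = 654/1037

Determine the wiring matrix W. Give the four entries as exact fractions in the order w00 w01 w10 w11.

1/2 0 1 -1/2

obs A: pose=(6,-1,N) → sL=120/269, sR=120/461, mL=60/269, mR=39180/124009
obs B: pose=(3,-5,W) → sL=60/61, sR=12/17, mL=30/61, mR=654/1037
sensor matrix S = [[120/269, 120/461], [60/61, 12/17]]; det S = 7568640/128597333
solve [mL_A; mL_B] = S·[w00; w01] and [mR_A; mR_B] = S·[w10; w11]:
  w00 = 1/2, w01 = 0, w10 = 1, w11 = -1/2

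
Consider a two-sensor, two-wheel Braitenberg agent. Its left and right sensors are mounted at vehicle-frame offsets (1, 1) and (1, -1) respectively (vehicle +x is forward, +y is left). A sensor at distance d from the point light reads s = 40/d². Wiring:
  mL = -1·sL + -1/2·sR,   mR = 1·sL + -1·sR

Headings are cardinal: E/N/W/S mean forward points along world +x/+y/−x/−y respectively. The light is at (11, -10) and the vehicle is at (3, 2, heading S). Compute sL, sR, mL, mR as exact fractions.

left sensor world pos  = (4, 1); dL² = 170
right sensor world pos = (2, 1); dR² = 202
sL = 40/170 = 4/17
sR = 40/202 = 20/101
mL = -1·sL + -1/2·sR = -574/1717
mR = 1·sL + -1·sR = 64/1717

4/17 20/101 -574/1717 64/1717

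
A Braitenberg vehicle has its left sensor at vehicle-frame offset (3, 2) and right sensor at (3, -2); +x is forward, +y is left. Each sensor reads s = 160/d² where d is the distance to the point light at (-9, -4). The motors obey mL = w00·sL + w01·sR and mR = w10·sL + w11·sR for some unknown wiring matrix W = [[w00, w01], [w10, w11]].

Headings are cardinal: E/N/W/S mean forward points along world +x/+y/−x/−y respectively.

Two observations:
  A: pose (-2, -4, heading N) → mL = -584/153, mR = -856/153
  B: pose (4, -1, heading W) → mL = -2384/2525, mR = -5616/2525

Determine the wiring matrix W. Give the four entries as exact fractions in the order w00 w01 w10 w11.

-1 1/2 -1 -1/2

obs A: pose=(-2,-4,N) → sL=80/17, sR=16/9, mL=-584/153, mR=-856/153
obs B: pose=(4,-1,W) → sL=160/101, sR=32/25, mL=-2384/2525, mR=-5616/2525
sensor matrix S = [[80/17, 16/9], [160/101, 32/25]]; det S = 247808/77265
solve [mL_A; mL_B] = S·[w00; w01] and [mR_A; mR_B] = S·[w10; w11]:
  w00 = -1, w01 = 1/2, w10 = -1, w11 = -1/2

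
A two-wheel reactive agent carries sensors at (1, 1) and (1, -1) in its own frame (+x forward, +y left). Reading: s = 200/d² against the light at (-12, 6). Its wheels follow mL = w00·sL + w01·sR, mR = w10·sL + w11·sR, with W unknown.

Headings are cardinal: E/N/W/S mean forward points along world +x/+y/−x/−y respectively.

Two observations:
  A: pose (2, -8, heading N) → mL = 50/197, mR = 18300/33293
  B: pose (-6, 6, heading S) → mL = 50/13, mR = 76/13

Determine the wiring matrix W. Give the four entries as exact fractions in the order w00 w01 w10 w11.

0 1/2 1/2 1/2

obs A: pose=(2,-8,N) → sL=100/169, sR=100/197, mL=50/197, mR=18300/33293
obs B: pose=(-6,6,S) → sL=4, sR=100/13, mL=50/13, mR=76/13
sensor matrix S = [[100/169, 100/197], [4, 100/13]]; det S = 1091200/432809
solve [mL_A; mL_B] = S·[w00; w01] and [mR_A; mR_B] = S·[w10; w11]:
  w00 = 0, w01 = 1/2, w10 = 1/2, w11 = 1/2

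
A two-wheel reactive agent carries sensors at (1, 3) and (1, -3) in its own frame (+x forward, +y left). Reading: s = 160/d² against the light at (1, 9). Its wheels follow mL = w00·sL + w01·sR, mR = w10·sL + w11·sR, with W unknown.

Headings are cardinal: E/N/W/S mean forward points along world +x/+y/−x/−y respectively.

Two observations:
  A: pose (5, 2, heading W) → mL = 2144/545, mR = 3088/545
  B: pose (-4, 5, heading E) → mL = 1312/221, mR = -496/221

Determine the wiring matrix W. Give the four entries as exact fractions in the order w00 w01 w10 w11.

1/2 1/2 -1/2 1

obs A: pose=(5,2,W) → sL=160/109, sR=32/5, mL=2144/545, mR=3088/545
obs B: pose=(-4,5,E) → sL=160/17, sR=32/13, mL=1312/221, mR=-496/221
sensor matrix S = [[160/109, 32/5], [160/17, 32/13]]; det S = -1363968/24089
solve [mL_A; mL_B] = S·[w00; w01] and [mR_A; mR_B] = S·[w10; w11]:
  w00 = 1/2, w01 = 1/2, w10 = -1/2, w11 = 1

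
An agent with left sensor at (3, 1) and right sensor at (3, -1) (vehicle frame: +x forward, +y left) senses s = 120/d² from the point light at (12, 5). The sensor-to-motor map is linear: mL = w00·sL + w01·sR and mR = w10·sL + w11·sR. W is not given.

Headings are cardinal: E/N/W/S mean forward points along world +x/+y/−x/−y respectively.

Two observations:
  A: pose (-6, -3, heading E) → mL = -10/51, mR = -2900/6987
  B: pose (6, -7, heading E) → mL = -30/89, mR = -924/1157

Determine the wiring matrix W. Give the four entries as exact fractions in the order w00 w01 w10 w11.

obs A: pose=(-6,-3,E) → sL=60/137, sR=20/51, mL=-10/51, mR=-2900/6987
obs B: pose=(6,-7,E) → sL=12/13, sR=60/89, mL=-30/89, mR=-924/1157
sensor matrix S = [[60/137, 20/51], [12/13, 60/89]]; det S = -179840/2694653
solve [mL_A; mL_B] = S·[w00; w01] and [mR_A; mR_B] = S·[w10; w11]:
  w00 = 0, w01 = -1/2, w10 = -1/2, w11 = -1/2

0 -1/2 -1/2 -1/2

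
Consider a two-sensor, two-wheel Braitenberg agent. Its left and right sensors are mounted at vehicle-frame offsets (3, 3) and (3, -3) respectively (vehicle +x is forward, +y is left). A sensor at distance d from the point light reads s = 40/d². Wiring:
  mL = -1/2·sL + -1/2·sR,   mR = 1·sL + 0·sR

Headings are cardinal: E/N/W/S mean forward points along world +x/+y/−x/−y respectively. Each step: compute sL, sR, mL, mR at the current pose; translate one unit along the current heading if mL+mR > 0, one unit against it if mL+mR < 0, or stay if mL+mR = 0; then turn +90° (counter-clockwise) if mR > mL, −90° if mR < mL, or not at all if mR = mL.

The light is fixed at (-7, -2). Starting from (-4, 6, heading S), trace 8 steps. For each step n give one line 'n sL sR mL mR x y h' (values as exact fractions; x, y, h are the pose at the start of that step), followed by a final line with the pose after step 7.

n=0: pose=(-4,6,S); sL=40/61, sR=8/5; mL=-344/305, mR=40/61; mL+mR=-144/305 → advance -1; mR−mL=544/305 → turn +1·90°
n=1: pose=(-4,7,E); sL=2/9, sR=5/9; mL=-7/18, mR=2/9; mL+mR=-1/6 → advance -1; mR−mL=11/18 → turn +1·90°
n=2: pose=(-5,7,N); sL=8/29, sR=40/169; mL=-1256/4901, mR=8/29; mL+mR=96/4901 → advance +1; mR−mL=2608/4901 → turn +1·90°
n=3: pose=(-5,8,W); sL=4/5, sR=4/17; mL=-44/85, mR=4/5; mL+mR=24/85 → advance +1; mR−mL=112/85 → turn +1·90°
n=4: pose=(-6,8,S); sL=8/13, sR=40/53; mL=-472/689, mR=8/13; mL+mR=-48/689 → advance -1; mR−mL=896/689 → turn +1·90°
n=5: pose=(-6,9,E); sL=10/53, sR=1/2; mL=-73/212, mR=10/53; mL+mR=-33/212 → advance -1; mR−mL=113/212 → turn +1·90°
n=6: pose=(-7,9,N); sL=8/41, sR=8/41; mL=-8/41, mR=8/41; mL+mR=0 → advance +0; mR−mL=16/41 → turn +1·90°
n=7: pose=(-7,9,W); sL=40/73, sR=8/41; mL=-1112/2993, mR=40/73; mL+mR=528/2993 → advance +1; mR−mL=2752/2993 → turn +1·90°

0 40/61 8/5 -344/305 40/61 -4 6 S
1 2/9 5/9 -7/18 2/9 -4 7 E
2 8/29 40/169 -1256/4901 8/29 -5 7 N
3 4/5 4/17 -44/85 4/5 -5 8 W
4 8/13 40/53 -472/689 8/13 -6 8 S
5 10/53 1/2 -73/212 10/53 -6 9 E
6 8/41 8/41 -8/41 8/41 -7 9 N
7 40/73 8/41 -1112/2993 40/73 -7 9 W
final -8 9 S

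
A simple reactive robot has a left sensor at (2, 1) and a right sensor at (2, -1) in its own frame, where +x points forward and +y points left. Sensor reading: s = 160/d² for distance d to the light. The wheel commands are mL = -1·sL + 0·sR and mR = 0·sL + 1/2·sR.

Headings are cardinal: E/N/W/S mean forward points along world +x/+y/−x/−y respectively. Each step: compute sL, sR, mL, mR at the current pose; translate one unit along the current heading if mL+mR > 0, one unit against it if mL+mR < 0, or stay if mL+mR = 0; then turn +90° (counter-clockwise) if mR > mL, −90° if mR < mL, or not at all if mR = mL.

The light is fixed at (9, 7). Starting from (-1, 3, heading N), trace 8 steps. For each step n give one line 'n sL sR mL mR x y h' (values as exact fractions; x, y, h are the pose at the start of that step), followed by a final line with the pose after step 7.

0 32/25 32/17 -32/25 16/17 -1 3 N
1 8/9 1 -8/9 1/2 -1 2 W
2 160/113 160/149 -160/113 80/149 0 2 S
3 80/29 80/37 -80/29 40/37 0 3 E
4 32/25 32/17 -32/25 16/17 -1 3 N
5 8/9 1 -8/9 1/2 -1 2 W
6 160/113 160/149 -160/113 80/149 0 2 S
7 80/29 80/37 -80/29 40/37 0 3 E
final -1 3 N

n=0: pose=(-1,3,N); sL=32/25, sR=32/17; mL=-32/25, mR=16/17; mL+mR=-144/425 → advance -1; mR−mL=944/425 → turn +1·90°
n=1: pose=(-1,2,W); sL=8/9, sR=1; mL=-8/9, mR=1/2; mL+mR=-7/18 → advance -1; mR−mL=25/18 → turn +1·90°
n=2: pose=(0,2,S); sL=160/113, sR=160/149; mL=-160/113, mR=80/149; mL+mR=-14800/16837 → advance -1; mR−mL=32880/16837 → turn +1·90°
n=3: pose=(0,3,E); sL=80/29, sR=80/37; mL=-80/29, mR=40/37; mL+mR=-1800/1073 → advance -1; mR−mL=4120/1073 → turn +1·90°
n=4: pose=(-1,3,N); sL=32/25, sR=32/17; mL=-32/25, mR=16/17; mL+mR=-144/425 → advance -1; mR−mL=944/425 → turn +1·90°
n=5: pose=(-1,2,W); sL=8/9, sR=1; mL=-8/9, mR=1/2; mL+mR=-7/18 → advance -1; mR−mL=25/18 → turn +1·90°
n=6: pose=(0,2,S); sL=160/113, sR=160/149; mL=-160/113, mR=80/149; mL+mR=-14800/16837 → advance -1; mR−mL=32880/16837 → turn +1·90°
n=7: pose=(0,3,E); sL=80/29, sR=80/37; mL=-80/29, mR=40/37; mL+mR=-1800/1073 → advance -1; mR−mL=4120/1073 → turn +1·90°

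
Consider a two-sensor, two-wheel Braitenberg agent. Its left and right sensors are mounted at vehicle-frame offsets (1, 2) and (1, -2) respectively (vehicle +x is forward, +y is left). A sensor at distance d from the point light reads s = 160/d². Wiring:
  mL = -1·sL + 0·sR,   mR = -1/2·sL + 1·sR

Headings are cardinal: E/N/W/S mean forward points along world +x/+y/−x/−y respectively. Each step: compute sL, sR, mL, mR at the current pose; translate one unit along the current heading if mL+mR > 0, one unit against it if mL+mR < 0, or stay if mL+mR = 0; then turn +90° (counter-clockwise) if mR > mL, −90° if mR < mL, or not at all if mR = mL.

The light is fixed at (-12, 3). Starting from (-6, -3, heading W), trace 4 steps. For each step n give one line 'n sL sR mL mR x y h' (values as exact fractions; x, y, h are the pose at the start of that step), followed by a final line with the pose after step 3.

0 160/89 160/41 -160/89 10960/3649 -6 -3 W
1 80/49 80/29 -80/49 2760/1421 -7 -3 S
2 160/61 160/117 -160/61 400/7137 -7 -4 E
3 4 20/9 -4 2/9 -8 -4 N
final -8 -5 W

n=0: pose=(-6,-3,W); sL=160/89, sR=160/41; mL=-160/89, mR=10960/3649; mL+mR=4400/3649 → advance +1; mR−mL=17520/3649 → turn +1·90°
n=1: pose=(-7,-3,S); sL=80/49, sR=80/29; mL=-80/49, mR=2760/1421; mL+mR=440/1421 → advance +1; mR−mL=5080/1421 → turn +1·90°
n=2: pose=(-7,-4,E); sL=160/61, sR=160/117; mL=-160/61, mR=400/7137; mL+mR=-18320/7137 → advance -1; mR−mL=19120/7137 → turn +1·90°
n=3: pose=(-8,-4,N); sL=4, sR=20/9; mL=-4, mR=2/9; mL+mR=-34/9 → advance -1; mR−mL=38/9 → turn +1·90°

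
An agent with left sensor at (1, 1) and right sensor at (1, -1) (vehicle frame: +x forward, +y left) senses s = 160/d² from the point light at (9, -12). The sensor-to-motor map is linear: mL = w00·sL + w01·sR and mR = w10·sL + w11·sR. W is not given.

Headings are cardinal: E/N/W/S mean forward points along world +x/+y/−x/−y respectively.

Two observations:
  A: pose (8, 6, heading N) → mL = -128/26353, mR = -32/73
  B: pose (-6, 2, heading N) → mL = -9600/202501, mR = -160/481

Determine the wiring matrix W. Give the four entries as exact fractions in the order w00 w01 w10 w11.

obs A: pose=(8,6,N) → sL=32/73, sR=160/361, mL=-128/26353, mR=-32/73
obs B: pose=(-6,2,N) → sL=160/481, sR=160/421, mL=-9600/202501, mR=-160/481
sensor matrix S = [[32/73, 160/361], [160/481, 160/421]]; det S = 102277120/5336508853
solve [mL_A; mL_B] = S·[w00; w01] and [mR_A; mR_B] = S·[w10; w11]:
  w00 = 1, w01 = -1, w10 = -1, w11 = 0

1 -1 -1 0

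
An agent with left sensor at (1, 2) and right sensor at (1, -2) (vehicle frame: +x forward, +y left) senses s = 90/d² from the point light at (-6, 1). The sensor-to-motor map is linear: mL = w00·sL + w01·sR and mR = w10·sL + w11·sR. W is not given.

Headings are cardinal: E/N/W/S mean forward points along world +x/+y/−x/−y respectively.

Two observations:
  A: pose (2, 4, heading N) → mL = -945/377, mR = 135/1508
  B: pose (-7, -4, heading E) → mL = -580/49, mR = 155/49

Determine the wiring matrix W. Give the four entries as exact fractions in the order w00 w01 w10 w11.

-1 -1 1/2 -1

obs A: pose=(2,4,N) → sL=45/26, sR=45/58, mL=-945/377, mR=135/1508
obs B: pose=(-7,-4,E) → sL=10, sR=90/49, mL=-580/49, mR=155/49
sensor matrix S = [[45/26, 45/58], [10, 90/49]]; det S = -84600/18473
solve [mL_A; mL_B] = S·[w00; w01] and [mR_A; mR_B] = S·[w10; w11]:
  w00 = -1, w01 = -1, w10 = 1/2, w11 = -1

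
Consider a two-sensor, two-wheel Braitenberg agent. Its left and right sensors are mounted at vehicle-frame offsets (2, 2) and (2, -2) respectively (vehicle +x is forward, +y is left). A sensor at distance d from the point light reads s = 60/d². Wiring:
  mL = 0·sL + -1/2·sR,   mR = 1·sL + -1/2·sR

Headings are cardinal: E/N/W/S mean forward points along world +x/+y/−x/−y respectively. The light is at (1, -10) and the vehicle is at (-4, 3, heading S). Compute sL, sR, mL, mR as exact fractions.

left sensor world pos  = (-2, 1); dL² = 130
right sensor world pos = (-6, 1); dR² = 170
sL = 60/130 = 6/13
sR = 60/170 = 6/17
mL = 0·sL + -1/2·sR = -3/17
mR = 1·sL + -1/2·sR = 63/221

6/13 6/17 -3/17 63/221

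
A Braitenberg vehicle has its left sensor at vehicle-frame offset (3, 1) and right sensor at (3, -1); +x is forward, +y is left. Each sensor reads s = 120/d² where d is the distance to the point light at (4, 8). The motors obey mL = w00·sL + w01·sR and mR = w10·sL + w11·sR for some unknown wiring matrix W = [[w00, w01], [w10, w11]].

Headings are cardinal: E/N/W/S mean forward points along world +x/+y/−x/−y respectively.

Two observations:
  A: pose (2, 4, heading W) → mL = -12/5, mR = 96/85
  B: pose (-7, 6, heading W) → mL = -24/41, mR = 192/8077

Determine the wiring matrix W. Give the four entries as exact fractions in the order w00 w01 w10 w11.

obs A: pose=(2,4,W) → sL=12/5, sR=60/17, mL=-12/5, mR=96/85
obs B: pose=(-7,6,W) → sL=24/41, sR=120/197, mL=-24/41, mR=192/8077
sensor matrix S = [[12/5, 60/17], [24/41, 120/197]]; det S = -82944/137309
solve [mL_A; mL_B] = S·[w00; w01] and [mR_A; mR_B] = S·[w10; w11]:
  w00 = -1, w01 = 0, w10 = -1, w11 = 1

-1 0 -1 1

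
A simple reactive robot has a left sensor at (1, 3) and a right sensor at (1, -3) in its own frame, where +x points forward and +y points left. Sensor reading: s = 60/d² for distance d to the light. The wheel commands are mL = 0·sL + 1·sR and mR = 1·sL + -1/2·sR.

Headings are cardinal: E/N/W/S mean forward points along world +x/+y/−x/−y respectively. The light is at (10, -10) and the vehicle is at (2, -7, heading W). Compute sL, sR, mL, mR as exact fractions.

20/27 20/39 20/39 170/351

left sensor world pos  = (1, -10); dL² = 81
right sensor world pos = (1, -4); dR² = 117
sL = 60/81 = 20/27
sR = 60/117 = 20/39
mL = 0·sL + 1·sR = 20/39
mR = 1·sL + -1/2·sR = 170/351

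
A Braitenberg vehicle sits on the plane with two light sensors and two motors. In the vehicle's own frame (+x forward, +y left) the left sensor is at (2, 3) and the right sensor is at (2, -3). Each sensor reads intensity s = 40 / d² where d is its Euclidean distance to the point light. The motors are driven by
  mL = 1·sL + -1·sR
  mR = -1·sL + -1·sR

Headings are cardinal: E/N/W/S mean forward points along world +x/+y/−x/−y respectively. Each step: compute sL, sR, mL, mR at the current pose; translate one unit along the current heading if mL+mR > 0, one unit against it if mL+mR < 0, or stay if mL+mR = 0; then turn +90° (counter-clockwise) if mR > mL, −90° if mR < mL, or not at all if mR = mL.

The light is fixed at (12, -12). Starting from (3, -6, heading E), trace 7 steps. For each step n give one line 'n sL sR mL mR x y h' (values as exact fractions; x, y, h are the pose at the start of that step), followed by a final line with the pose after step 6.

0 4/13 20/29 -144/377 -376/377 3 -6 E
1 8/13 8/37 192/481 -400/481 2 -6 S
2 1/4 10/61 21/244 -101/244 2 -5 W
3 8/45 40/117 -32/195 -304/585 3 -5 N
4 4/13 20/29 -144/377 -376/377 3 -6 E
5 8/13 8/37 192/481 -400/481 2 -6 S
6 1/4 10/61 21/244 -101/244 2 -5 W
final 3 -5 N

n=0: pose=(3,-6,E); sL=4/13, sR=20/29; mL=-144/377, mR=-376/377; mL+mR=-40/29 → advance -1; mR−mL=-8/13 → turn -1·90°
n=1: pose=(2,-6,S); sL=8/13, sR=8/37; mL=192/481, mR=-400/481; mL+mR=-16/37 → advance -1; mR−mL=-16/13 → turn -1·90°
n=2: pose=(2,-5,W); sL=1/4, sR=10/61; mL=21/244, mR=-101/244; mL+mR=-20/61 → advance -1; mR−mL=-1/2 → turn -1·90°
n=3: pose=(3,-5,N); sL=8/45, sR=40/117; mL=-32/195, mR=-304/585; mL+mR=-80/117 → advance -1; mR−mL=-16/45 → turn -1·90°
n=4: pose=(3,-6,E); sL=4/13, sR=20/29; mL=-144/377, mR=-376/377; mL+mR=-40/29 → advance -1; mR−mL=-8/13 → turn -1·90°
n=5: pose=(2,-6,S); sL=8/13, sR=8/37; mL=192/481, mR=-400/481; mL+mR=-16/37 → advance -1; mR−mL=-16/13 → turn -1·90°
n=6: pose=(2,-5,W); sL=1/4, sR=10/61; mL=21/244, mR=-101/244; mL+mR=-20/61 → advance -1; mR−mL=-1/2 → turn -1·90°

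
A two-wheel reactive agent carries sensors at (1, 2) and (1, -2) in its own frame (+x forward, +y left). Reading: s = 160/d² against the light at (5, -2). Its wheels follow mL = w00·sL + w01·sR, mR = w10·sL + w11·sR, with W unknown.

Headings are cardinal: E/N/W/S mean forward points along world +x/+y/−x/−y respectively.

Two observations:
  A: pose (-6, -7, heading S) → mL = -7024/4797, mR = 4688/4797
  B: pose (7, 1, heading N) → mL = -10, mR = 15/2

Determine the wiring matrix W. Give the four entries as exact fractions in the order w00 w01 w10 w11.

obs A: pose=(-6,-7,S) → sL=160/117, sR=32/41, mL=-7024/4797, mR=4688/4797
obs B: pose=(7,1,N) → sL=10, sR=5, mL=-10, mR=15/2
sensor matrix S = [[160/117, 32/41], [10, 5]]; det S = -4640/4797
solve [mL_A; mL_B] = S·[w00; w01] and [mR_A; mR_B] = S·[w10; w11]:
  w00 = -1/2, w01 = -1, w10 = 1, w11 = -1/2

-1/2 -1 1 -1/2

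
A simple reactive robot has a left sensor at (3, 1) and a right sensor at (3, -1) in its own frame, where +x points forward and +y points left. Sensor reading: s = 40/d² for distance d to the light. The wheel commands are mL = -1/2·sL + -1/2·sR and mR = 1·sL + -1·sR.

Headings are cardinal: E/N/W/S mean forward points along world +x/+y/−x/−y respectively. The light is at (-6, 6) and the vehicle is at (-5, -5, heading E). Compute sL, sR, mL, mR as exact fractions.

left sensor world pos  = (-2, -4); dL² = 116
right sensor world pos = (-2, -6); dR² = 160
sL = 40/116 = 10/29
sR = 40/160 = 1/4
mL = -1/2·sL + -1/2·sR = -69/232
mR = 1·sL + -1·sR = 11/116

10/29 1/4 -69/232 11/116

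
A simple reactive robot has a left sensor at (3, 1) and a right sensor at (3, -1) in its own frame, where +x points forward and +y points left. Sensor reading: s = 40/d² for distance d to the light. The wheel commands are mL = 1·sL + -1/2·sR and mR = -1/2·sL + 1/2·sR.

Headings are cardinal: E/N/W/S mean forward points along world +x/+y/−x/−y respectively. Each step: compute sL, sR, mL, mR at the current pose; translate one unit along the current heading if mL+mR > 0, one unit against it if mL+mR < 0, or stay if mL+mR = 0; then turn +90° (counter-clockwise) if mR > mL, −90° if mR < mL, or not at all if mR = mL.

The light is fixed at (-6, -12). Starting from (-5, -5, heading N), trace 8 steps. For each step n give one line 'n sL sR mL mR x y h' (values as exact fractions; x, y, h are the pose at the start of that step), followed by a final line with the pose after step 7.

n=0: pose=(-5,-5,N); sL=2/5, sR=5/13; mL=27/130, mR=-1/130; mL+mR=1/5 → advance +1; mR−mL=-14/65 → turn -1·90°
n=1: pose=(-5,-4,E); sL=40/97, sR=8/13; mL=132/1261, mR=128/1261; mL+mR=20/97 → advance +1; mR−mL=-4/1261 → turn -1·90°
n=2: pose=(-4,-4,S); sL=20/17, sR=20/13; mL=90/221, mR=40/221; mL+mR=10/17 → advance +1; mR−mL=-50/221 → turn -1·90°
n=3: pose=(-4,-5,W); sL=40/37, sR=8/13; mL=372/481, mR=-112/481; mL+mR=20/37 → advance +1; mR−mL=-484/481 → turn -1·90°
n=4: pose=(-5,-5,N); sL=2/5, sR=5/13; mL=27/130, mR=-1/130; mL+mR=1/5 → advance +1; mR−mL=-14/65 → turn -1·90°
n=5: pose=(-5,-4,E); sL=40/97, sR=8/13; mL=132/1261, mR=128/1261; mL+mR=20/97 → advance +1; mR−mL=-4/1261 → turn -1·90°
n=6: pose=(-4,-4,S); sL=20/17, sR=20/13; mL=90/221, mR=40/221; mL+mR=10/17 → advance +1; mR−mL=-50/221 → turn -1·90°
n=7: pose=(-4,-5,W); sL=40/37, sR=8/13; mL=372/481, mR=-112/481; mL+mR=20/37 → advance +1; mR−mL=-484/481 → turn -1·90°

0 2/5 5/13 27/130 -1/130 -5 -5 N
1 40/97 8/13 132/1261 128/1261 -5 -4 E
2 20/17 20/13 90/221 40/221 -4 -4 S
3 40/37 8/13 372/481 -112/481 -4 -5 W
4 2/5 5/13 27/130 -1/130 -5 -5 N
5 40/97 8/13 132/1261 128/1261 -5 -4 E
6 20/17 20/13 90/221 40/221 -4 -4 S
7 40/37 8/13 372/481 -112/481 -4 -5 W
final -5 -5 N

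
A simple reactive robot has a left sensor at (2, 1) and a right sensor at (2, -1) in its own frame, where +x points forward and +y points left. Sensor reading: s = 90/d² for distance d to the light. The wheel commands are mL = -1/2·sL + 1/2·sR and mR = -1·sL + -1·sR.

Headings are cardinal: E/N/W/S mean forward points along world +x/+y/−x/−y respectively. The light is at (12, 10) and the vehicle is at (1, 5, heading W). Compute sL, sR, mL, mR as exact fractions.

left sensor world pos  = (-1, 4); dL² = 205
right sensor world pos = (-1, 6); dR² = 185
sL = 90/205 = 18/41
sR = 90/185 = 18/37
mL = -1/2·sL + 1/2·sR = 36/1517
mR = -1·sL + -1·sR = -1404/1517

18/41 18/37 36/1517 -1404/1517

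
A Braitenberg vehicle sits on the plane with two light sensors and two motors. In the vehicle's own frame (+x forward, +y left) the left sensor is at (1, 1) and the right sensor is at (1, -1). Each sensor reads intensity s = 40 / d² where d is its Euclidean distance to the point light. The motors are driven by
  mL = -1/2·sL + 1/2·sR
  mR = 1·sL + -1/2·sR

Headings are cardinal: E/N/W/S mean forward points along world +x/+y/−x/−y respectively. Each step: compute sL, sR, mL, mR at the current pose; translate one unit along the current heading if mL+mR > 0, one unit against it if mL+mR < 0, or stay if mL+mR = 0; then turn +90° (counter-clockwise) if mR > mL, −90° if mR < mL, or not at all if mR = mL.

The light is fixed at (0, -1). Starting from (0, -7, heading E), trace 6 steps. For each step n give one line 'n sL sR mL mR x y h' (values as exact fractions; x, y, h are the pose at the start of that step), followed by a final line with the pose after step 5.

0 20/13 4/5 -24/65 74/65 0 -7 E
1 8/5 40/29 -16/145 132/145 1 -7 N
2 10/9 5/2 25/36 -5/36 1 -6 W
3 40/17 40/17 0 20/17 0 -6 N
4 20/13 4 16/13 -6/13 0 -5 W
5 40/13 40/9 80/117 100/117 -1 -5 N
final -1 -4 W

n=0: pose=(0,-7,E); sL=20/13, sR=4/5; mL=-24/65, mR=74/65; mL+mR=10/13 → advance +1; mR−mL=98/65 → turn +1·90°
n=1: pose=(1,-7,N); sL=8/5, sR=40/29; mL=-16/145, mR=132/145; mL+mR=4/5 → advance +1; mR−mL=148/145 → turn +1·90°
n=2: pose=(1,-6,W); sL=10/9, sR=5/2; mL=25/36, mR=-5/36; mL+mR=5/9 → advance +1; mR−mL=-5/6 → turn -1·90°
n=3: pose=(0,-6,N); sL=40/17, sR=40/17; mL=0, mR=20/17; mL+mR=20/17 → advance +1; mR−mL=20/17 → turn +1·90°
n=4: pose=(0,-5,W); sL=20/13, sR=4; mL=16/13, mR=-6/13; mL+mR=10/13 → advance +1; mR−mL=-22/13 → turn -1·90°
n=5: pose=(-1,-5,N); sL=40/13, sR=40/9; mL=80/117, mR=100/117; mL+mR=20/13 → advance +1; mR−mL=20/117 → turn +1·90°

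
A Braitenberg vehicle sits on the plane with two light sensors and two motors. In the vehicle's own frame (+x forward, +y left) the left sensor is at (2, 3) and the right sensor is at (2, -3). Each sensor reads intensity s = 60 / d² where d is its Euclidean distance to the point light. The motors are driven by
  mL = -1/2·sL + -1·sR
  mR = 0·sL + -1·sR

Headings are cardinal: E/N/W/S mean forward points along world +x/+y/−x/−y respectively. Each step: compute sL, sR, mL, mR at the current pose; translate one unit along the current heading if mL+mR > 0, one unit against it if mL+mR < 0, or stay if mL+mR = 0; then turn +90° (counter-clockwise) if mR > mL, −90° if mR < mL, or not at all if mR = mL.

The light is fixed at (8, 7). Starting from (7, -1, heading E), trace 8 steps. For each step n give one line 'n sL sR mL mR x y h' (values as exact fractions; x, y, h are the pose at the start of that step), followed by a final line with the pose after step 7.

0 30/13 30/61 -1305/793 -30/61 7 -1 E
1 60/61 60/37 -4770/2257 -60/37 6 -1 N
2 3/8 15/13 -279/208 -15/13 6 -2 W
3 12/25 60/137 -2322/3425 -60/137 7 -2 S
4 30/13 30/61 -1305/793 -30/61 7 -1 E
5 60/61 60/37 -4770/2257 -60/37 6 -1 N
6 3/8 15/13 -279/208 -15/13 6 -2 W
7 12/25 60/137 -2322/3425 -60/137 7 -2 S
final 7 -1 E

n=0: pose=(7,-1,E); sL=30/13, sR=30/61; mL=-1305/793, mR=-30/61; mL+mR=-1695/793 → advance -1; mR−mL=15/13 → turn +1·90°
n=1: pose=(6,-1,N); sL=60/61, sR=60/37; mL=-4770/2257, mR=-60/37; mL+mR=-8430/2257 → advance -1; mR−mL=30/61 → turn +1·90°
n=2: pose=(6,-2,W); sL=3/8, sR=15/13; mL=-279/208, mR=-15/13; mL+mR=-519/208 → advance -1; mR−mL=3/16 → turn +1·90°
n=3: pose=(7,-2,S); sL=12/25, sR=60/137; mL=-2322/3425, mR=-60/137; mL+mR=-3822/3425 → advance -1; mR−mL=6/25 → turn +1·90°
n=4: pose=(7,-1,E); sL=30/13, sR=30/61; mL=-1305/793, mR=-30/61; mL+mR=-1695/793 → advance -1; mR−mL=15/13 → turn +1·90°
n=5: pose=(6,-1,N); sL=60/61, sR=60/37; mL=-4770/2257, mR=-60/37; mL+mR=-8430/2257 → advance -1; mR−mL=30/61 → turn +1·90°
n=6: pose=(6,-2,W); sL=3/8, sR=15/13; mL=-279/208, mR=-15/13; mL+mR=-519/208 → advance -1; mR−mL=3/16 → turn +1·90°
n=7: pose=(7,-2,S); sL=12/25, sR=60/137; mL=-2322/3425, mR=-60/137; mL+mR=-3822/3425 → advance -1; mR−mL=6/25 → turn +1·90°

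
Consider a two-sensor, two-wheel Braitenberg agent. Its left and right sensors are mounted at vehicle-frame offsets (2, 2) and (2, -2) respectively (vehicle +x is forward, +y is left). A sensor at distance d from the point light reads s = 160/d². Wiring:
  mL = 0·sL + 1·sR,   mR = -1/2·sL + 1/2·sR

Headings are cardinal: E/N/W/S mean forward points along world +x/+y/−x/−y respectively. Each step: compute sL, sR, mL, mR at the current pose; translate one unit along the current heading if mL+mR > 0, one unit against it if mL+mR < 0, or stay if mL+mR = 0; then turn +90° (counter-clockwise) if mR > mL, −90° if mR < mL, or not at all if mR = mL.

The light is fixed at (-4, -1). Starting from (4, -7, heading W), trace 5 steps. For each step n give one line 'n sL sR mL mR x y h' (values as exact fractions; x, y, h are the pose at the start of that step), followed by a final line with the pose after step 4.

n=0: pose=(4,-7,W); sL=8/5, sR=40/13; mL=40/13, mR=48/65; mL+mR=248/65 → advance +1; mR−mL=-152/65 → turn -1·90°
n=1: pose=(3,-7,N); sL=160/41, sR=160/97; mL=160/97, mR=-4480/3977; mL+mR=2080/3977 → advance +1; mR−mL=-11040/3977 → turn -1·90°
n=2: pose=(3,-6,E); sL=16/9, sR=16/13; mL=16/13, mR=-32/117; mL+mR=112/117 → advance +1; mR−mL=-176/117 → turn -1·90°
n=3: pose=(4,-6,S); sL=160/149, sR=32/17; mL=32/17, mR=1024/2533; mL+mR=5792/2533 → advance +1; mR−mL=-3744/2533 → turn -1·90°
n=4: pose=(4,-7,W); sL=8/5, sR=40/13; mL=40/13, mR=48/65; mL+mR=248/65 → advance +1; mR−mL=-152/65 → turn -1·90°

0 8/5 40/13 40/13 48/65 4 -7 W
1 160/41 160/97 160/97 -4480/3977 3 -7 N
2 16/9 16/13 16/13 -32/117 3 -6 E
3 160/149 32/17 32/17 1024/2533 4 -6 S
4 8/5 40/13 40/13 48/65 4 -7 W
final 3 -7 N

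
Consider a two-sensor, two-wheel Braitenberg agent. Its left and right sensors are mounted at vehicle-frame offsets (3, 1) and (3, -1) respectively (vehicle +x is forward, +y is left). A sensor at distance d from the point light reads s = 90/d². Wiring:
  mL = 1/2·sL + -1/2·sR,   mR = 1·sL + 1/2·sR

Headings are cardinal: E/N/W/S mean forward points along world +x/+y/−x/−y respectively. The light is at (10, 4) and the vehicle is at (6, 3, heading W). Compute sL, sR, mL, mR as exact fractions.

left sensor world pos  = (3, 2); dL² = 53
right sensor world pos = (3, 4); dR² = 49
sL = 90/53 = 90/53
sR = 90/49 = 90/49
mL = 1/2·sL + -1/2·sR = -180/2597
mR = 1·sL + 1/2·sR = 6795/2597

90/53 90/49 -180/2597 6795/2597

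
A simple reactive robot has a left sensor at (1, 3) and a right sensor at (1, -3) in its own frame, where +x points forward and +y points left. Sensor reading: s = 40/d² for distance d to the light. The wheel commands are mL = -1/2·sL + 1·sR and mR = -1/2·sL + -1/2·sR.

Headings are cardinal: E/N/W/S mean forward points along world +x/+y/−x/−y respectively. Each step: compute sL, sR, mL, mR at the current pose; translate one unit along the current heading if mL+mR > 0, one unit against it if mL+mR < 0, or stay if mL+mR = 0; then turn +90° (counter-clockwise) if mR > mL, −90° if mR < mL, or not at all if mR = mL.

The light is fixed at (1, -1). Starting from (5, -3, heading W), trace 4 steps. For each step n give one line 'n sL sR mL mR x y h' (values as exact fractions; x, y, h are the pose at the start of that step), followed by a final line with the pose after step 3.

n=0: pose=(5,-3,W); sL=20/17, sR=4; mL=58/17, mR=-44/17; mL+mR=14/17 → advance +1; mR−mL=-6 → turn -1·90°
n=1: pose=(4,-3,N); sL=40, sR=40/37; mL=-700/37, mR=-760/37; mL+mR=-1460/37 → advance -1; mR−mL=-60/37 → turn -1·90°
n=2: pose=(4,-4,E); sL=5/2, sR=10/13; mL=-25/52, mR=-85/52; mL+mR=-55/26 → advance -1; mR−mL=-15/13 → turn -1·90°
n=3: pose=(3,-4,S); sL=40/41, sR=40/17; mL=1300/697, mR=-1160/697; mL+mR=140/697 → advance +1; mR−mL=-60/17 → turn -1·90°

0 20/17 4 58/17 -44/17 5 -3 W
1 40 40/37 -700/37 -760/37 4 -3 N
2 5/2 10/13 -25/52 -85/52 4 -4 E
3 40/41 40/17 1300/697 -1160/697 3 -4 S
final 3 -5 W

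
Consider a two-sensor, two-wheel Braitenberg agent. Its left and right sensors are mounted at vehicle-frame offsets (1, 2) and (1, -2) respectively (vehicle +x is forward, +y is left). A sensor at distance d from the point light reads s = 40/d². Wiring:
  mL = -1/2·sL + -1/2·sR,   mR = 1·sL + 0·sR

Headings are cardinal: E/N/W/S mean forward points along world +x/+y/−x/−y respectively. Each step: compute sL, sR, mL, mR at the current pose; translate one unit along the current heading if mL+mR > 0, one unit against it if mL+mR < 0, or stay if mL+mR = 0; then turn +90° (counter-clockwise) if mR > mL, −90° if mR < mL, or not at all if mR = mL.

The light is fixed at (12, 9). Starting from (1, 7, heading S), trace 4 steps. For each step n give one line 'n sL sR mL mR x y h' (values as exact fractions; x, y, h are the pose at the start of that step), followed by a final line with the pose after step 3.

0 4/9 20/89 -268/801 4/9 1 7 S
1 40/101 8/25 -904/2525 40/101 1 6 E
2 10/37 10/17 -270/629 10/37 2 6 N
3 40/157 8/25 -1128/3925 40/157 2 5 W
final 3 5 S

n=0: pose=(1,7,S); sL=4/9, sR=20/89; mL=-268/801, mR=4/9; mL+mR=88/801 → advance +1; mR−mL=208/267 → turn +1·90°
n=1: pose=(1,6,E); sL=40/101, sR=8/25; mL=-904/2525, mR=40/101; mL+mR=96/2525 → advance +1; mR−mL=1904/2525 → turn +1·90°
n=2: pose=(2,6,N); sL=10/37, sR=10/17; mL=-270/629, mR=10/37; mL+mR=-100/629 → advance -1; mR−mL=440/629 → turn +1·90°
n=3: pose=(2,5,W); sL=40/157, sR=8/25; mL=-1128/3925, mR=40/157; mL+mR=-128/3925 → advance -1; mR−mL=2128/3925 → turn +1·90°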